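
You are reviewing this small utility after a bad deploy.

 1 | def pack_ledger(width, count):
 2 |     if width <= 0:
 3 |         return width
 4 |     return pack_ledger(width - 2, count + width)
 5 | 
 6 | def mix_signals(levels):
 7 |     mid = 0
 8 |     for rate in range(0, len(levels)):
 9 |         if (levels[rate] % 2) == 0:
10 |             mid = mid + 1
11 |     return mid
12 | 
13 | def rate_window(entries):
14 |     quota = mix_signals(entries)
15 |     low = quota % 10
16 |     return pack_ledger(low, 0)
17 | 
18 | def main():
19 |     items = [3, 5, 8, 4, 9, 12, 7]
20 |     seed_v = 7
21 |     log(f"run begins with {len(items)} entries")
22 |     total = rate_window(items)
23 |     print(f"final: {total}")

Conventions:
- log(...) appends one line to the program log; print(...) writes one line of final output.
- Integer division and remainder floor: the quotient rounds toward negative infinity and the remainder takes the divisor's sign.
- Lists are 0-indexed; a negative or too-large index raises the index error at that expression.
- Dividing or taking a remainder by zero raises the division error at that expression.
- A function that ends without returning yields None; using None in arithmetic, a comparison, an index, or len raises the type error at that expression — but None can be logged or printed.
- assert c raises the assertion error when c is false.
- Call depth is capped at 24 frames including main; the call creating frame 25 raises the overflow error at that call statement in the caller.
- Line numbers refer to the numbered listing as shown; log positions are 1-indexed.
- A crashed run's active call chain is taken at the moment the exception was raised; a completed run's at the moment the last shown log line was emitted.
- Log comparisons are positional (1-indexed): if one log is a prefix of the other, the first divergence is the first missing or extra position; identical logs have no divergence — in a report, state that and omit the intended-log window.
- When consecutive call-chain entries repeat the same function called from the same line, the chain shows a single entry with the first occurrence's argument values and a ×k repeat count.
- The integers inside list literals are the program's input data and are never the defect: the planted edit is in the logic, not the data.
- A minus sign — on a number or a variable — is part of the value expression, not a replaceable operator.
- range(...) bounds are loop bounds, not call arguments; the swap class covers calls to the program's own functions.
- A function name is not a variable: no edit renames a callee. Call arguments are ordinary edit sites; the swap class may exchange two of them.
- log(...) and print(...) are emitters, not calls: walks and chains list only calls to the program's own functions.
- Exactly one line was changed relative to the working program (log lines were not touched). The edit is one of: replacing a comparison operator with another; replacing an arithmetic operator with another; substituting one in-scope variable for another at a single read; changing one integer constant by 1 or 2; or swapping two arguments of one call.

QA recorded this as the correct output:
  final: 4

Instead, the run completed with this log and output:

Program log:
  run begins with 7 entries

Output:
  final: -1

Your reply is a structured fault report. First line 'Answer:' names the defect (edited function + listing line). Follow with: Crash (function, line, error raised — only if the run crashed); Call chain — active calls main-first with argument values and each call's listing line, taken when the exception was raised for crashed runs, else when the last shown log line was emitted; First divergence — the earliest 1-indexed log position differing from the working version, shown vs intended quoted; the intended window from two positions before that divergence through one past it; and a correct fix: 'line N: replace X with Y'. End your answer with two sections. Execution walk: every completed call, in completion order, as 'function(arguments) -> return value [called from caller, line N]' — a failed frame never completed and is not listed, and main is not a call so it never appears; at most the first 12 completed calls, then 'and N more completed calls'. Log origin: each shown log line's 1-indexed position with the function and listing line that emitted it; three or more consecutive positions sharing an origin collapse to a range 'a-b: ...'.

Answer: the defect is in pack_ledger at line 3.
Core observation: Every logged value matches the working version; the printed result is what differs.
Call chain: main.
First divergence: there is none — every log position agrees.
Execution walk:
  mix_signals([3, 5, 8, 4, 9, 12, 7]) -> 3  [called from rate_window, line 14]
  pack_ledger(-1, 4) -> -1  [called from pack_ledger, line 4]
  pack_ledger(1, 3) -> -1  [called from pack_ledger, line 4]
  pack_ledger(3, 0) -> -1  [called from rate_window, line 16]
  rate_window([3, 5, 8, 4, 9, 12, 7]) -> -1  [called from main, line 22]
Origin of each log line:
  1 — main, line 21
A correct fix: line 3: replace `width` with `count`.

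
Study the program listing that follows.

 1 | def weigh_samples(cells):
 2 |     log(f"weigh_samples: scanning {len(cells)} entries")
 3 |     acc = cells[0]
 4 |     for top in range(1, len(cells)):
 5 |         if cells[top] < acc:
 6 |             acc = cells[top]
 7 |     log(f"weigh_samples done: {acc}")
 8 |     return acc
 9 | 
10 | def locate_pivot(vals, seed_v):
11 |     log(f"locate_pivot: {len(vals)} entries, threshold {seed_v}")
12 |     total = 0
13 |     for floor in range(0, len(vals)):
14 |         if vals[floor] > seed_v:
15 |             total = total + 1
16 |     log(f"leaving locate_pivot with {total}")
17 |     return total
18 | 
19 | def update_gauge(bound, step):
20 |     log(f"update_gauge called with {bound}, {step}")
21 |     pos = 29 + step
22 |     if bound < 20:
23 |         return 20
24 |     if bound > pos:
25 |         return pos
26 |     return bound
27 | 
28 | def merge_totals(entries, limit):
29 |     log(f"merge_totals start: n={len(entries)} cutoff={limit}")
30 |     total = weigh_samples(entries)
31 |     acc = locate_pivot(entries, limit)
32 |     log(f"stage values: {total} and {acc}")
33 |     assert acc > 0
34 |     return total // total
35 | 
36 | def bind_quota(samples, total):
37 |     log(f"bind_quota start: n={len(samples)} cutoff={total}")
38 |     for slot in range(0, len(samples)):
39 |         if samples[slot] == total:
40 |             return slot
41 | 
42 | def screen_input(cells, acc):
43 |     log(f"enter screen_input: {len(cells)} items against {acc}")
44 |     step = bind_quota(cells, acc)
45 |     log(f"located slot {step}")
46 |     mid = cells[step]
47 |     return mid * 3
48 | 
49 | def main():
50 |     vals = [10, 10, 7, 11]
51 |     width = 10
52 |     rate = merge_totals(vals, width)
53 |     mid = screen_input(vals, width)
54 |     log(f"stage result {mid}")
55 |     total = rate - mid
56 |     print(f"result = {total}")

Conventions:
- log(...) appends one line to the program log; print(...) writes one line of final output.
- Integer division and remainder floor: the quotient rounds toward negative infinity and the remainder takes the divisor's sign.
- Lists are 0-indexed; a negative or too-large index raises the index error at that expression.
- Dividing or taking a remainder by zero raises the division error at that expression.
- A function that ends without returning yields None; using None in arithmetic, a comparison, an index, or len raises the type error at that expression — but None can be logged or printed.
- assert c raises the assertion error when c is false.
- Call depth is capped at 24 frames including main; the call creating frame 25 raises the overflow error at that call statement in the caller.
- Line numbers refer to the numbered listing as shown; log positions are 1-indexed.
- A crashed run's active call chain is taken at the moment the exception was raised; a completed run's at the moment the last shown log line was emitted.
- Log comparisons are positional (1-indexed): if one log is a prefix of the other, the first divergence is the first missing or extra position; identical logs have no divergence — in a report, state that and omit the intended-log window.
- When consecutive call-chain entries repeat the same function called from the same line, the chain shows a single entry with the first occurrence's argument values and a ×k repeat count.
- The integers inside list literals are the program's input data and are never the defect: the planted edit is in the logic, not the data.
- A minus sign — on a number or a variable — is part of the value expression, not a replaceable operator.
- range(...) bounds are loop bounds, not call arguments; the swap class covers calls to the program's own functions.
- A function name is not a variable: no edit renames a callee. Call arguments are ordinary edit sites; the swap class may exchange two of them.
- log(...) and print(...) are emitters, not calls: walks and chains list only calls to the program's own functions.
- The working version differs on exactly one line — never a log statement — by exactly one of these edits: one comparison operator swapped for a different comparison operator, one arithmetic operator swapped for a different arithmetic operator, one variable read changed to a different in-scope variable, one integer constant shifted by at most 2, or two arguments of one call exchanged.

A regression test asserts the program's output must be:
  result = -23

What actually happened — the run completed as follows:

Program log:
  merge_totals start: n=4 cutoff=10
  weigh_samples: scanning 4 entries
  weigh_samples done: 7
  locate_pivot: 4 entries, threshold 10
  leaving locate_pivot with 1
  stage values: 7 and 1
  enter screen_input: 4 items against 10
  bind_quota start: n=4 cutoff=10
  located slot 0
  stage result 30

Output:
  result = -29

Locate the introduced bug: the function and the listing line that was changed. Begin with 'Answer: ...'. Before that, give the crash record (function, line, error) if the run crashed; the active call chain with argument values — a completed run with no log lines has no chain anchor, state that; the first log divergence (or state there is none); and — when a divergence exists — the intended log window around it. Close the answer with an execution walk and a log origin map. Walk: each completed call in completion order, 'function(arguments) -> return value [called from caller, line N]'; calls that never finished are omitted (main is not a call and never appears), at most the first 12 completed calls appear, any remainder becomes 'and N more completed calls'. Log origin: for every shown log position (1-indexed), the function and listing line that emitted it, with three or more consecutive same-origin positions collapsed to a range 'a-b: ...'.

Answer: the defect is in merge_totals at line 34.
Key observation: Log streams are identical — the defect surfaces only in the printed output.
Call chain: main.
First divergence: there is none — every log position agrees.
Execution walk:
  weigh_samples([10, 10, 7, 11]) -> 7  [called from merge_totals, line 30]
  locate_pivot([10, 10, 7, 11], 10) -> 1  [called from merge_totals, line 31]
  merge_totals([10, 10, 7, 11], 10) -> 1  [called from main, line 52]
  bind_quota([10, 10, 7, 11], 10) -> 0  [called from screen_input, line 44]
  screen_input([10, 10, 7, 11], 10) -> 30  [called from main, line 53]
Log origin:
  1: from merge_totals, line 29
  2: from weigh_samples, line 2
  3: from weigh_samples, line 7
  4: from locate_pivot, line 11
  5: from locate_pivot, line 16
  6: from merge_totals, line 32
  7: from screen_input, line 43
  8: from bind_quota, line 37
  9: from screen_input, line 45
  10: from main, line 54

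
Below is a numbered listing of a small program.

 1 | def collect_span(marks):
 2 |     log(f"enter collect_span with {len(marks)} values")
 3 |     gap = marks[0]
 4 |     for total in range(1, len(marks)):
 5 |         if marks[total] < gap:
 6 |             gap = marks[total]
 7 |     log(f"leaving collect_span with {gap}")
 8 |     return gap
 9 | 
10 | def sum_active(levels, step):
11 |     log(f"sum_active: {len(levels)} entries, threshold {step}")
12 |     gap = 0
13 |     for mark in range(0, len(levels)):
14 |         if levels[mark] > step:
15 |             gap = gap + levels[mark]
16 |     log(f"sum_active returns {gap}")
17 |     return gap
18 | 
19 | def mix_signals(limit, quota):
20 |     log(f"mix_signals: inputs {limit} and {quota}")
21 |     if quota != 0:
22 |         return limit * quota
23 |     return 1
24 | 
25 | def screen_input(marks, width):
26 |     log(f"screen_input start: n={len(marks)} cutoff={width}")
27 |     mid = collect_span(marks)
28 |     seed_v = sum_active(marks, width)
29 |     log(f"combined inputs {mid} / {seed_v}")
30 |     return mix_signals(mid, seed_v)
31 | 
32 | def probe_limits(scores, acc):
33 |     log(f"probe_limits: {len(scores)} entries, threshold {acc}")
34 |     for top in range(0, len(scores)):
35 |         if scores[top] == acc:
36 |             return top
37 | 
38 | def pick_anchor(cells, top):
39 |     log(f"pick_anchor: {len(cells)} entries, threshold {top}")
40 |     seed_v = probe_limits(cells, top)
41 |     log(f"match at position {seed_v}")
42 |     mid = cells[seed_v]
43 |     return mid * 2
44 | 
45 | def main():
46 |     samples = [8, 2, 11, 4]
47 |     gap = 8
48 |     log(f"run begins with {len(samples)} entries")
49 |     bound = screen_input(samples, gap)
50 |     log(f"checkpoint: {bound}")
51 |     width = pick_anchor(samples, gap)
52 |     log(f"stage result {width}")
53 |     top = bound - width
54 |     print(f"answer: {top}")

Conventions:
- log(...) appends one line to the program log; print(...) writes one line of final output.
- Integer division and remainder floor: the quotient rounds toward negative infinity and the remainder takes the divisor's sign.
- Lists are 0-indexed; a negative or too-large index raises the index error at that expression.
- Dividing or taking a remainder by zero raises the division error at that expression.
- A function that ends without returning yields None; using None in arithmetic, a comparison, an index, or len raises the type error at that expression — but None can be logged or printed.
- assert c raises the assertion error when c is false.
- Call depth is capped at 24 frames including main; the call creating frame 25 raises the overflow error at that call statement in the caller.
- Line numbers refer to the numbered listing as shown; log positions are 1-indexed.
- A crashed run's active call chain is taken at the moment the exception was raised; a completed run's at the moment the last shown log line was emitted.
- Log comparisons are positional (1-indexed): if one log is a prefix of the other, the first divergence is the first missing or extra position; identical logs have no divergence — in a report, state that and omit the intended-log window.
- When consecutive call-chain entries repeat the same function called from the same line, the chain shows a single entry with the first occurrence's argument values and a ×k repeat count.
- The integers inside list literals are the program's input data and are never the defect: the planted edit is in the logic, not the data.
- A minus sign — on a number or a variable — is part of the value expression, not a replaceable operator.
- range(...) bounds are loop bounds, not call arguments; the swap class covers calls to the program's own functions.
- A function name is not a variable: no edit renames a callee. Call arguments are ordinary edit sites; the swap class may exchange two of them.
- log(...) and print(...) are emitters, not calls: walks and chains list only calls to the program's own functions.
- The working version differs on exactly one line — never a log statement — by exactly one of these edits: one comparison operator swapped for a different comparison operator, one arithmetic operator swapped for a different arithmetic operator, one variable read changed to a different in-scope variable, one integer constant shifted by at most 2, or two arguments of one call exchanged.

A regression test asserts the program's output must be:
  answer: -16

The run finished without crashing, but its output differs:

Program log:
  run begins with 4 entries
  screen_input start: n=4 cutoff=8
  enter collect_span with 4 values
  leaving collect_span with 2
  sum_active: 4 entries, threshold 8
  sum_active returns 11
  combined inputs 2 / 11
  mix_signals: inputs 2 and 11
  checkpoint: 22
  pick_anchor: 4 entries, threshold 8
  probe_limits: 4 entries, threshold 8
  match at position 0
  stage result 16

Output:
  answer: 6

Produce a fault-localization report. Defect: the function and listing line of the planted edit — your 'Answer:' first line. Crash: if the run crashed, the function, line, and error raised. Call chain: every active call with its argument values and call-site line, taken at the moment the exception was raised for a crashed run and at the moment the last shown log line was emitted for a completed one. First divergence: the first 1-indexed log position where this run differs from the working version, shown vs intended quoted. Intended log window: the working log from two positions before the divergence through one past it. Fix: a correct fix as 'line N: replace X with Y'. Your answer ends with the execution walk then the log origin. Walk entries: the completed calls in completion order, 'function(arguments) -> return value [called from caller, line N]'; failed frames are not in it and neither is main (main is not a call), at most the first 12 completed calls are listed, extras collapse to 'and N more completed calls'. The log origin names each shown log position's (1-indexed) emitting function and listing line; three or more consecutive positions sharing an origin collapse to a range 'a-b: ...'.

Answer: the defect is in mix_signals at line 22.
Key fact: At log position 9 the runs split — shown 'checkpoint: 22', but the working version logs 'checkpoint: 0'.
Call chain: main.
First divergence: position 9 — the shown line 'checkpoint: 22' should read 'checkpoint: 0'.
Intended log window:
  7: combined inputs 2 / 11
  8: mix_signals: inputs 2 and 11
  9: checkpoint: 0
  10: pick_anchor: 4 entries, threshold 8
Execution walk:
  collect_span([8, 2, 11, 4]) -> 2  [called from screen_input, line 27]
  sum_active([8, 2, 11, 4], 8) -> 11  [called from screen_input, line 28]
  mix_signals(2, 11) -> 22  [called from screen_input, line 30]
  screen_input([8, 2, 11, 4], 8) -> 22  [called from main, line 49]
  probe_limits([8, 2, 11, 4], 8) -> 0  [called from pick_anchor, line 40]
  pick_anchor([8, 2, 11, 4], 8) -> 16  [called from main, line 51]
Log origin:
  1 — main, line 48
  2 — screen_input, line 26
  3 — collect_span, line 2
  4 — collect_span, line 7
  5 — sum_active, line 11
  6 — sum_active, line 16
  7 — screen_input, line 29
  8 — mix_signals, line 20
  9 — main, line 50
  10 — pick_anchor, line 39
  11 — probe_limits, line 33
  12 — pick_anchor, line 41
  13 — main, line 52
A correct fix: line 22: replace `*` with `//`.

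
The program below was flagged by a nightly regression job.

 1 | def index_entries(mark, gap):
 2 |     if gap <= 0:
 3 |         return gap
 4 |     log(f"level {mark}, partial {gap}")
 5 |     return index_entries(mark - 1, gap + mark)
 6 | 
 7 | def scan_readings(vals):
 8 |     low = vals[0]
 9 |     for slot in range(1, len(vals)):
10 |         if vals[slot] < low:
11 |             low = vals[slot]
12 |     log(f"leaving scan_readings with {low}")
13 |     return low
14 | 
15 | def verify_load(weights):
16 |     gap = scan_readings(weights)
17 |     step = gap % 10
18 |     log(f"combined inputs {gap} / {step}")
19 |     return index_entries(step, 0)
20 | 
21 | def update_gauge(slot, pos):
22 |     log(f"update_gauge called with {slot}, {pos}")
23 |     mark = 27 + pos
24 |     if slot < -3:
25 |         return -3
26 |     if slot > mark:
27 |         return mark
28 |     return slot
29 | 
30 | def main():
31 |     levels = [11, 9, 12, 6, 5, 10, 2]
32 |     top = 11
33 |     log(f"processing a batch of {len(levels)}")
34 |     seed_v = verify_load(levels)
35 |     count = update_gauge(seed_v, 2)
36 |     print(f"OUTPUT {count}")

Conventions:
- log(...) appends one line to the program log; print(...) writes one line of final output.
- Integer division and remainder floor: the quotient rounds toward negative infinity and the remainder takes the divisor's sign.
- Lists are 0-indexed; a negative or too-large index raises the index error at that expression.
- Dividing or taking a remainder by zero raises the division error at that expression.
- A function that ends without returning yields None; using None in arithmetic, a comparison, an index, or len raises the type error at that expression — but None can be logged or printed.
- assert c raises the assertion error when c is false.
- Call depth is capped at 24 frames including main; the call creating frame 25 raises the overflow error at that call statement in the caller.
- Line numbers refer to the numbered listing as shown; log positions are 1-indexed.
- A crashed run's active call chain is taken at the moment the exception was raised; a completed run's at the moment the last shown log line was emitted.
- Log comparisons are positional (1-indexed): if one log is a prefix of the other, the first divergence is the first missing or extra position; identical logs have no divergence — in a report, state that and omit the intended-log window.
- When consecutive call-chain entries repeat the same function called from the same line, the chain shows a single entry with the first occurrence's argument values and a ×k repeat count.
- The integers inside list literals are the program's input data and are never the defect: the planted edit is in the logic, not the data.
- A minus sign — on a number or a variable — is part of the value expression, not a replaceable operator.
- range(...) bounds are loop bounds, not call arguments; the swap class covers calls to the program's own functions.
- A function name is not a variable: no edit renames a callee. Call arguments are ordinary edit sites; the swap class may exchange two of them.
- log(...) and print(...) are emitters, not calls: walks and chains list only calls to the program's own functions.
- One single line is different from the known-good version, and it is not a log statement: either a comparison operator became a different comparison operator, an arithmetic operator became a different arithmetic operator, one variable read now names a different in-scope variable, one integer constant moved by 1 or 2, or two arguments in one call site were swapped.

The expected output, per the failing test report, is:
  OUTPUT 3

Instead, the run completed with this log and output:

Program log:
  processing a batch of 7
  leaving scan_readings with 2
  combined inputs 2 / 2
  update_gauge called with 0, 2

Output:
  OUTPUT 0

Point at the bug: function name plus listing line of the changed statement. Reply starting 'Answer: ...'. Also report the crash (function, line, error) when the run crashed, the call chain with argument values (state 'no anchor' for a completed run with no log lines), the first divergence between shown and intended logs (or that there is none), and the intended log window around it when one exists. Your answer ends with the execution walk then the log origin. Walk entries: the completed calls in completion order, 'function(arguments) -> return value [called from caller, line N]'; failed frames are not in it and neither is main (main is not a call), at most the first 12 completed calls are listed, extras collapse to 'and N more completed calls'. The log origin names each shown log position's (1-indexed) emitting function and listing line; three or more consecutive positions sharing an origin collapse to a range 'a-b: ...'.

Answer: the defect is in index_entries at line 2.
The tell: Everything matches until log position 4, which reads 'update_gauge called with 0, 2' in place of 'level 2, partial 0'.
Call chain: main -> update_gauge(0, 2) (called at line 35).
First divergence: position 4; shown 'update_gauge called with 0, 2' vs intended 'level 2, partial 0'.
Intended log window:
  2: leaving scan_readings with 2
  3: combined inputs 2 / 2
  4: level 2, partial 0
  5: level 1, partial 2
Execution walk:
  scan_readings([11, 9, 12, 6, 5, 10, 2]) -> 2  [called from verify_load, line 16]
  index_entries(2, 0) -> 0  [called from verify_load, line 19]
  verify_load([11, 9, 12, 6, 5, 10, 2]) -> 0  [called from main, line 34]
  update_gauge(0, 2) -> 0  [called from main, line 35]
Log line origins:
  1: logged in main at line 33
  2: logged in scan_readings at line 12
  3: logged in verify_load at line 18
  4: logged in update_gauge at line 22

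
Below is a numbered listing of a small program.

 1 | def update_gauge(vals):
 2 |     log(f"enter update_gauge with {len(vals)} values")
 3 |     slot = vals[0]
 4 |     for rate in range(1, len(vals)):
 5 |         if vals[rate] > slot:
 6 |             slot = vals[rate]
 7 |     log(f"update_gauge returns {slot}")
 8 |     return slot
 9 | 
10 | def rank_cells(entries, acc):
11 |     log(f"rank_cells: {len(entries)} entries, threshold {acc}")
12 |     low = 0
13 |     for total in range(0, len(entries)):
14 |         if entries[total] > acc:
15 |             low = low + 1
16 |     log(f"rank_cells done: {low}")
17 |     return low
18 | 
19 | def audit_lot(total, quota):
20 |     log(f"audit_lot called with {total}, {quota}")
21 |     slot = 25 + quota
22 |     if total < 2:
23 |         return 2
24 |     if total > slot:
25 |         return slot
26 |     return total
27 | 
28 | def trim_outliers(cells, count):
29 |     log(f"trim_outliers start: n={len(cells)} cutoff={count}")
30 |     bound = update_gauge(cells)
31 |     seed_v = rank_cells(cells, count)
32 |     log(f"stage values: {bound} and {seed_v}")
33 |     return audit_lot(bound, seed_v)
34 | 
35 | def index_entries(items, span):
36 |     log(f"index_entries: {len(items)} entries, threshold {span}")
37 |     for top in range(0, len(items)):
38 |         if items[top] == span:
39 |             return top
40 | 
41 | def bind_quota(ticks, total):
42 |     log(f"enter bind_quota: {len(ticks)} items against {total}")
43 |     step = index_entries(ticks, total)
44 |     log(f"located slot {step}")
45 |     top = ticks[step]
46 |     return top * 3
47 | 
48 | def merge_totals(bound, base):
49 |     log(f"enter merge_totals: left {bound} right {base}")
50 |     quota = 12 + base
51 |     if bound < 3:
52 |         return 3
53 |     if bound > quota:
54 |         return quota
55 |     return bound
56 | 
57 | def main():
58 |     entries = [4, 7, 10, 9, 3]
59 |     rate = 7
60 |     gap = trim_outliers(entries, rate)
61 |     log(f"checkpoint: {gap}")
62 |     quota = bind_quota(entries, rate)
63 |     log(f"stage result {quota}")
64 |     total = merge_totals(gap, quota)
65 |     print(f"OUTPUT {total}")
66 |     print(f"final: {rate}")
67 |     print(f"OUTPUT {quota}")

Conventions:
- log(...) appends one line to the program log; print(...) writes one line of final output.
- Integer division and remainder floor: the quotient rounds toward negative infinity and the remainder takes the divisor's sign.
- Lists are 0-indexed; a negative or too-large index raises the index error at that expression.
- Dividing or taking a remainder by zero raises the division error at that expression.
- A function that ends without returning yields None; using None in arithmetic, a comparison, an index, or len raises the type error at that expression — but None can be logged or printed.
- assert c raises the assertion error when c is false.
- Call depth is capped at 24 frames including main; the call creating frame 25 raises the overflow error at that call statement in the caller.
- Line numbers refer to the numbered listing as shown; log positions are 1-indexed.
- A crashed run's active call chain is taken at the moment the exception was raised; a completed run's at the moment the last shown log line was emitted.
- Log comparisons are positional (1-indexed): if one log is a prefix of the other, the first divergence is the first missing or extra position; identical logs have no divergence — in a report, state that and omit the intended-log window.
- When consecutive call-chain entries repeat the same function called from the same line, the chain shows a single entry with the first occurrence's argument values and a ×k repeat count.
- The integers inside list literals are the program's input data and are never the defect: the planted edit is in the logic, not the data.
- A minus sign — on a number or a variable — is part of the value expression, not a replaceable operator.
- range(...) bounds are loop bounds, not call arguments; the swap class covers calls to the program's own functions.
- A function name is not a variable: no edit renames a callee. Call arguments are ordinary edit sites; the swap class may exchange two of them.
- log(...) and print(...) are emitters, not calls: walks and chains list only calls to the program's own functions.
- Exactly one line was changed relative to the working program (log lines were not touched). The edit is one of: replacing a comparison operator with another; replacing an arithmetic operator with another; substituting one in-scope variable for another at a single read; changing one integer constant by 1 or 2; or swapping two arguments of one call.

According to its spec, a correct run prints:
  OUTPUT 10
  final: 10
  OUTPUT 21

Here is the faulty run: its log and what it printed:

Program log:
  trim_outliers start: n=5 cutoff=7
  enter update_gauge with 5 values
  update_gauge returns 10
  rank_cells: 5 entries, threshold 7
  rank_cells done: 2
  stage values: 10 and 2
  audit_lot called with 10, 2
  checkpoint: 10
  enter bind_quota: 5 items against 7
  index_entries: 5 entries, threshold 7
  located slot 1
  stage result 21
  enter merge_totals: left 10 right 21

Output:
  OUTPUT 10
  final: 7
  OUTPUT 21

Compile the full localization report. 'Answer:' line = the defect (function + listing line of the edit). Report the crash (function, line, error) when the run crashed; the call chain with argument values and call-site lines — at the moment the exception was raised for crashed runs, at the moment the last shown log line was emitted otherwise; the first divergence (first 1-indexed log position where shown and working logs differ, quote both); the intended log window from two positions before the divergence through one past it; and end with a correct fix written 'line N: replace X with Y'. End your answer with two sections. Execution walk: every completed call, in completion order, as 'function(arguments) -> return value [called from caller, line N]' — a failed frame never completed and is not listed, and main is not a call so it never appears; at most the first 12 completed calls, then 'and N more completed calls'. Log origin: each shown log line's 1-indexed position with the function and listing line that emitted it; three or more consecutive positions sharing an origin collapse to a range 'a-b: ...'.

Answer: the defect is in main at line 66.
Key fact: No log line changed; the fault shows up purely in the output.
Call chain: main -> merge_totals(10, 21) (called at line 64).
First divergence: none; the two logs match at every position.
Execution walk:
  update_gauge([4, 7, 10, 9, 3]) -> 10  [called from trim_outliers, line 30]
  rank_cells([4, 7, 10, 9, 3], 7) -> 2  [called from trim_outliers, line 31]
  audit_lot(10, 2) -> 10  [called from trim_outliers, line 33]
  trim_outliers([4, 7, 10, 9, 3], 7) -> 10  [called from main, line 60]
  index_entries([4, 7, 10, 9, 3], 7) -> 1  [called from bind_quota, line 43]
  bind_quota([4, 7, 10, 9, 3], 7) -> 21  [called from main, line 62]
  merge_totals(10, 21) -> 10  [called from main, line 64]
Log line origins:
  1: emitted by trim_outliers (line 29)
  2: emitted by update_gauge (line 2)
  3: emitted by update_gauge (line 7)
  4: emitted by rank_cells (line 11)
  5: emitted by rank_cells (line 16)
  6: emitted by trim_outliers (line 32)
  7: emitted by audit_lot (line 20)
  8: emitted by main (line 61)
  9: emitted by bind_quota (line 42)
  10: emitted by index_entries (line 36)
  11: emitted by bind_quota (line 44)
  12: emitted by main (line 63)
  13: emitted by merge_totals (line 49)
A correct fix: line 66: replace `rate` with `gap`.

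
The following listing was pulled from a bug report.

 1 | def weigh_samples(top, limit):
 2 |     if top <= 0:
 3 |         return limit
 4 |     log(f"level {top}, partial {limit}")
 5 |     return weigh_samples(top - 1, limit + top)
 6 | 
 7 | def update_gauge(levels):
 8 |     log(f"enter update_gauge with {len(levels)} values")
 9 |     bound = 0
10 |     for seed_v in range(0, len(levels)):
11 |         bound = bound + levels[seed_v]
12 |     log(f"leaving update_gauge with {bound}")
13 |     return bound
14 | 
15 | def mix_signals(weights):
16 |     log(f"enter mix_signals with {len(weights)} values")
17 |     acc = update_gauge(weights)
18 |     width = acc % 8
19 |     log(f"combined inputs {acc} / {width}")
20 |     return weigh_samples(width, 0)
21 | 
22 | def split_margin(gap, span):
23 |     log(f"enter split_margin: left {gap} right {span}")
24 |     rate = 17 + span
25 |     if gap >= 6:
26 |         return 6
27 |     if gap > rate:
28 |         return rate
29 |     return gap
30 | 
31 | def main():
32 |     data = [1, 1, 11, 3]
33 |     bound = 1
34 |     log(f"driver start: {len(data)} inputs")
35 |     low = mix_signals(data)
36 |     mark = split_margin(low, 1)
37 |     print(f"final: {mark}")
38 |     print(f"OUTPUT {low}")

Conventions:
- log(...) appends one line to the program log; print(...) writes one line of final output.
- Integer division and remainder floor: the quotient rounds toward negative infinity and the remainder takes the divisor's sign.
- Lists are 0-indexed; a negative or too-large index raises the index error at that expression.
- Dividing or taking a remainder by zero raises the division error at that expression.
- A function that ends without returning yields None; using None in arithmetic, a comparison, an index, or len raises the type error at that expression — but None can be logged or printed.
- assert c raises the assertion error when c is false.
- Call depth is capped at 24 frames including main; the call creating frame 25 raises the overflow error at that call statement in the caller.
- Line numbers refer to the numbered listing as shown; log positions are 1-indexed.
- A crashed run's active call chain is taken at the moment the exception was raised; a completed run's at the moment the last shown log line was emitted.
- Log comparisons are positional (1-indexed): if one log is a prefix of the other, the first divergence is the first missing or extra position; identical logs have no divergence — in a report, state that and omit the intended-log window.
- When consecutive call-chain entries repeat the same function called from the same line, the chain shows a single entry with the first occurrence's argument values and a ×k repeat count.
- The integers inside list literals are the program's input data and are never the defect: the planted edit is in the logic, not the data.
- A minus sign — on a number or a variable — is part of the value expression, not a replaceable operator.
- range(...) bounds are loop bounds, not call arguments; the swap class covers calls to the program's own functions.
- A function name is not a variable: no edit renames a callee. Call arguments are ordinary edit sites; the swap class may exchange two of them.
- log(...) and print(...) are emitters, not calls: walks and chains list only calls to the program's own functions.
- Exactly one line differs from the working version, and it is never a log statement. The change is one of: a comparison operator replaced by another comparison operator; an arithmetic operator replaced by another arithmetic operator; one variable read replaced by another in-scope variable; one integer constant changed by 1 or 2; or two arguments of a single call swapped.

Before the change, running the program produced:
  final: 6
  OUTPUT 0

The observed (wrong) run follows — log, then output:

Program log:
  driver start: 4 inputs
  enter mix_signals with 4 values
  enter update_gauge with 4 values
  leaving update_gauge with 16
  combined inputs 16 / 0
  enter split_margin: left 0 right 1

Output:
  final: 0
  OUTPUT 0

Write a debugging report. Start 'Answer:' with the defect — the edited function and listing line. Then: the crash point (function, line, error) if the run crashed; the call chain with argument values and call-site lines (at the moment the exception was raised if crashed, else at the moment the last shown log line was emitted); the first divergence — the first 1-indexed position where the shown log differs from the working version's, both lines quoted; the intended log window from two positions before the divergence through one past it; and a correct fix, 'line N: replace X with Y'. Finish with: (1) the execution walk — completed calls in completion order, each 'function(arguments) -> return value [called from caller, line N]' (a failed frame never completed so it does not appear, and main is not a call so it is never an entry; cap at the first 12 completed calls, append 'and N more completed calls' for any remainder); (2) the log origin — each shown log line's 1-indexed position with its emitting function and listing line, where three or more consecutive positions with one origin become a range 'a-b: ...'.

Answer: the defect is in split_margin at line 25.
Key observation: The logs agree in full; only the final output differs.
Call chain: main -> split_margin(0, 1) (called at line 36).
First divergence: there is none — every log position agrees.
Execution walk:
  update_gauge([1, 1, 11, 3]) -> 16  [called from mix_signals, line 17]
  weigh_samples(0, 0) -> 0  [called from mix_signals, line 20]
  mix_signals([1, 1, 11, 3]) -> 0  [called from main, line 35]
  split_margin(0, 1) -> 0  [called from main, line 36]
Log origin:
  1: emitted by main (line 34)
  2: emitted by mix_signals (line 16)
  3: emitted by update_gauge (line 8)
  4: emitted by update_gauge (line 12)
  5: emitted by mix_signals (line 19)
  6: emitted by split_margin (line 23)
A correct fix: line 25: replace `>=` with `<`.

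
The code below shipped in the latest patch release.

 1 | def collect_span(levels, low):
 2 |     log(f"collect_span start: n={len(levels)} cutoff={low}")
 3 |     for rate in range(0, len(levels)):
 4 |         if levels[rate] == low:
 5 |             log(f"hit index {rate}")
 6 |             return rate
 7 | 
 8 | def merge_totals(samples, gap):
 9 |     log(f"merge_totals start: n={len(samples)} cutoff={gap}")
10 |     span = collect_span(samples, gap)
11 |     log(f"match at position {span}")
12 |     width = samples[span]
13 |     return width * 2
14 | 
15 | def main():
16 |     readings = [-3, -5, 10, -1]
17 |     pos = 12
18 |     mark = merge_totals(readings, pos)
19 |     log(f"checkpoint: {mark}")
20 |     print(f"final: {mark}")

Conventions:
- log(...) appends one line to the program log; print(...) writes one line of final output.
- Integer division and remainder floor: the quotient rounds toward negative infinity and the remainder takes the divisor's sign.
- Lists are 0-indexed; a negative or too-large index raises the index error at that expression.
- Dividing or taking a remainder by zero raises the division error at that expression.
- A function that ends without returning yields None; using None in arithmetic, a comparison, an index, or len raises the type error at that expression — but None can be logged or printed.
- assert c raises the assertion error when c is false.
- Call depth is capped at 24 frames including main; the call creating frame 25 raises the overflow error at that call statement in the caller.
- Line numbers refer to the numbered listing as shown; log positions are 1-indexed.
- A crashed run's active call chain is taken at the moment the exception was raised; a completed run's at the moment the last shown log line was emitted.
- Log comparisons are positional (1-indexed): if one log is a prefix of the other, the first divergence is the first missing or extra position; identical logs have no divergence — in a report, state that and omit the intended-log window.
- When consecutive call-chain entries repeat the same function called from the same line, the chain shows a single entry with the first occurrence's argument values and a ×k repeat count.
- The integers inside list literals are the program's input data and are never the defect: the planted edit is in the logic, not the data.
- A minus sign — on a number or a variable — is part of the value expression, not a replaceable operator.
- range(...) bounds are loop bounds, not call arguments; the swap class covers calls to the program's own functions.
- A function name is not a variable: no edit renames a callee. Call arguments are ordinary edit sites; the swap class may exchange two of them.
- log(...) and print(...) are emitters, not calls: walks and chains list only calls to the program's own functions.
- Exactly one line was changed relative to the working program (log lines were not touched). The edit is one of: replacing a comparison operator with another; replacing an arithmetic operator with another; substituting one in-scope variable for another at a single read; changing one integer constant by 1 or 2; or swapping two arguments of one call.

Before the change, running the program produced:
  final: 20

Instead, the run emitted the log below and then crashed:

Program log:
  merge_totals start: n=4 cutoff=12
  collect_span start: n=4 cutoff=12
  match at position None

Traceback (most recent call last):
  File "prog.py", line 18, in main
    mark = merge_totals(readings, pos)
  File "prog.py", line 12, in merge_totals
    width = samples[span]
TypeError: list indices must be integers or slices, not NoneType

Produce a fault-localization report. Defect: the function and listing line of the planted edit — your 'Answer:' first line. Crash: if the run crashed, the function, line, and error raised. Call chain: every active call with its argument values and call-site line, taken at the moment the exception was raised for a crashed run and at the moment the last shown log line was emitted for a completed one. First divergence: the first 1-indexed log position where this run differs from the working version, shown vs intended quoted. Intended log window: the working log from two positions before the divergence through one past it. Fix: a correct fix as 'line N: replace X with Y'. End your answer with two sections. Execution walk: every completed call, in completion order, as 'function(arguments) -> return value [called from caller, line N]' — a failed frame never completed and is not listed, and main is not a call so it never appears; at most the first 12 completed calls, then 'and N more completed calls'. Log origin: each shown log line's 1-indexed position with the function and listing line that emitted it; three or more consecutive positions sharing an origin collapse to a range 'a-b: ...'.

Answer: the defect is in main at line 17.
Key observation: The earliest visible damage is log position 1 — 'merge_totals start: n=4 cutoff=12' rather than the intended 'merge_totals start: n=4 cutoff=10'.
Crash: merge_totals, line 12, TypeError.
Call chain: main -> merge_totals([-3, -5, 10, -1], 12) (called at line 18).
First divergence: position 1; shown 'merge_totals start: n=4 cutoff=12' vs intended 'merge_totals start: n=4 cutoff=10'.
Intended log window:
  1: merge_totals start: n=4 cutoff=10
  2: collect_span start: n=4 cutoff=10
Execution walk:
  collect_span([-3, -5, 10, -1], 12) -> None  [called from merge_totals, line 10]
Log line origins:
  1: logged in merge_totals at line 9
  2: logged in collect_span at line 2
  3: logged in merge_totals at line 11
A correct fix: line 17: replace `12` with `10`.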